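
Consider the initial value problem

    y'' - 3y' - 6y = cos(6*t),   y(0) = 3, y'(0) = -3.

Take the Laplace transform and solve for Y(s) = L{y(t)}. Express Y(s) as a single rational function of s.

Y(s) = (3*s^3 - 12*s^2 + 109*s - 432)/(s^4 - 3*s^3 + 30*s^2 - 108*s - 216)

Transform both sides with L{·}.
With L{y''} = s^2 Y - s·y(0) - y'(0) and L{y'} = sY - y(0), with y(0) = 3, y'(0) = -3: the LHS transforms to (s^2 - 3*s - 6)Y - (3*s - 12).
The right side is L{cos(6*t)} = s/(s^2 + 36).
So (s^2 - 3*s - 6)Y = s/(s^2 + 36) + (3*s - 12).
Solve for Y(s) and write it as one ratio of polynomials.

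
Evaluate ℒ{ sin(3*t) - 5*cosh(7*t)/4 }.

By linearity of the Laplace transform, transform each term separately.
L{sin(3t)} = 3/(s^2 + 9); (-5/4)·[L{cosh(7t)} = s/(s^2 - 49)].

-5*s/(4*(s^2 - 49)) + 3/(s^2 + 9)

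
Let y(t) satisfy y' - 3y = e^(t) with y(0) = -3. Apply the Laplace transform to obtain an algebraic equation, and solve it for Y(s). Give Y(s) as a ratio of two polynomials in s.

Transform both sides with L{·}.
With L{y'} = sY - y(0) = sY - (-3): the LHS transforms to (s - 3)Y - (-3).
The right side is L{e^(t)} = 1/(s - 1).
So (s - 3)Y = 1/(s - 1) + (-3).
Solve for Y(s) and write it as one ratio of polynomials.

Y(s) = (-3*s + 4)/(s^2 - 4*s + 3)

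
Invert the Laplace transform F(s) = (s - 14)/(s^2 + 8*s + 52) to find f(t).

Complete the square in the denominator: s^2 + 8*s + 52 = (s + 4)^2 + 6^2.
Split the numerator to match: s - 14 = 1·(s + 4) - 3·6.
Invert each term: 1·(s + 4)/((s + 4)^2 + 36) ↔ e^(-4t)cos(6t); -3·6/((s + 4)^2 + 36) ↔ -3e^(-4t)sin(6t).

f(t) = -3*exp(-4*t)*sin(6*t) + exp(-4*t)*cos(6*t)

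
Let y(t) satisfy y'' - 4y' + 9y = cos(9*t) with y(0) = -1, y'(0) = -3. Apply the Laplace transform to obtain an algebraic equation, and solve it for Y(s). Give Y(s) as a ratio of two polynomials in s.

Apply the Laplace transform to the equation.
The derivative rules (L{y''} = s^2 Y - s·y(0) - y'(0) and L{y'} = sY - y(0), with y(0) = -1, y'(0) = -3) turn the left side into (s^2 - 4*s + 9)Y - (-s + 1).
The right side is L{cos(9*t)} = s/(s^2 + 81).
So (s^2 - 4*s + 9)Y = s/(s^2 + 81) + (-s + 1).
Divide through and combine into a single rational function.

Y(s) = (-s^3 + s^2 - 80*s + 81)/(s^4 - 4*s^3 + 90*s^2 - 324*s + 729)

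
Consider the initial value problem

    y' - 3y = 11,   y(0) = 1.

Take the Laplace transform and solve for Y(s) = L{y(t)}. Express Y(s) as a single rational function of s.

Laplace-transform each side.
The derivative rules (L{y'} = sY - y(0) = sY - 1) turn the left side into (s - 3)Y - (1).
The right side is L{11} = 11/s.
So (s - 3)Y = 11/s + (1).
Isolate Y and clear denominators.

Y(s) = (s + 11)/(s^2 - 3*s)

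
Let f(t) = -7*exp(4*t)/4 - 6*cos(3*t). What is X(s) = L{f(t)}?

X(s) = -6*s/(s^2 + 9) - 7/(4*(s - 4))

By linearity of the Laplace transform, transform each term separately.
(-7/4)·[L{e^(4t)} = 1/(s - 4)]; (-6)·[L{cos(3t)} = s/(s^2 + 9)].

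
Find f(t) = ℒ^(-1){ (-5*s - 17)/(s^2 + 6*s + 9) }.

f(t) = -2*t*exp(-3*t) - 5*exp(-3*t)

Factor the denominator: s^2 + 6*s + 9 = (s + 3)^2.
Partial fraction decomposition gives [-5/(s + 3)] + [-2/(s + 3)^2].
Invert each term: -5/(s + 3) ↔ -5e^(-3t); -2/(s + 3)^2 ↔ -2t·e^(-3t).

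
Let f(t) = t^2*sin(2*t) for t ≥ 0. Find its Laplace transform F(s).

L{sin(2t)} = 2/(s^2 + 4).
Then apply L{t^2·g(t)} = (-1)^2 d^2/ds^2[G(s)] with G(s) = 2/(s^2 + 4):
differentiating 2 times and applying the sign gives 4*(3*s^2 - 4)/(s^2 + 4)^3.

F(s) = 4*(3*s^2 - 4)/(s^2 + 4)^3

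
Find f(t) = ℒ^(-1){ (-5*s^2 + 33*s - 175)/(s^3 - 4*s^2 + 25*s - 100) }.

Factor the denominator: s^3 - 4*s^2 + 25*s - 100 = (s - 4)*(s^2 + 25).
Partial fraction decomposition gives [-3/(s - 4)] + [-2*s/(s^2 + 25)] + [25/(s^2 + 25)].
Invert each term: -3/(s - 4) ↔ -3e^(4t); -2·s/(s^2 + 25) ↔ -2cos(5t); 5·5/(s^2 + 25) ↔ 5sin(5t).

f(t) = -3*exp(4*t) + 5*sin(5*t) - 2*cos(5*t)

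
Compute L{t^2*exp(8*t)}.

2/(s - 8)^3

L{e^(8t)} = 1/(s - 8).
Then apply L{t^2·g(t)} = (-1)^2 d^2/ds^2[G(s)] with G(s) = 1/(s - 8):
differentiating 2 times and applying the sign gives 2/(s - 8)^3.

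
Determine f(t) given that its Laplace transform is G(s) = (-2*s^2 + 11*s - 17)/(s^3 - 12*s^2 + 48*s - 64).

Factor the denominator: s^3 - 12*s^2 + 48*s - 64 = (s - 4)^3.
Partial fraction decomposition gives [-2/(s - 4)] + [-5/(s - 4)^2] + [-5/(s - 4)^3].
Invert each term: -2/(s - 4) ↔ -2e^(4t); -5/(s - 4)^2 ↔ -5t·e^(4t); -5/(s - 4)^3 ↔ (-5/2)t^2·e^(4t).

f(t) = -5*t^2*exp(4*t)/2 - 5*t*exp(4*t) - 2*exp(4*t)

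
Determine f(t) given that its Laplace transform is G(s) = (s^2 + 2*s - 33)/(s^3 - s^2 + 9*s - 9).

Factor the denominator: s^3 - s^2 + 9*s - 9 = (s - 1)*(s^2 + 9).
Partial fraction decomposition gives [-3/(s - 1)] + [4*s/(s^2 + 9)] + [6/(s^2 + 9)].
Invert each term: -3/(s - 1) ↔ -3e^(t); 4·s/(s^2 + 9) ↔ 4cos(3t); 2·3/(s^2 + 9) ↔ 2sin(3t).

f(t) = -3*exp(t) + 2*sin(3*t) + 4*cos(3*t)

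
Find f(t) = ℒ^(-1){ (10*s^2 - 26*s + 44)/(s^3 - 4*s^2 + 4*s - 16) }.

f(t) = 5*exp(4*t) - 3*sin(2*t) + 5*cos(2*t)

Factor the denominator: s^3 - 4*s^2 + 4*s - 16 = (s - 4)*(s^2 + 4).
Partial fraction decomposition gives [5/(s - 4)] + [5*s/(s^2 + 4)] + [-6/(s^2 + 4)].
Invert each term: 5/(s - 4) ↔ 5e^(4t); 5·s/(s^2 + 4) ↔ 5cos(2t); -3·2/(s^2 + 4) ↔ -3sin(2t).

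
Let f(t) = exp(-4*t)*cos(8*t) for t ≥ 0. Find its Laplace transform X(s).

X(s) = (s + 4)/((s + 4)^2 + 64)

L{cos(8t)} = s/(s^2 + 64).
By the first shifting theorem, multiplying by e^(-4t) replaces s with s + 4.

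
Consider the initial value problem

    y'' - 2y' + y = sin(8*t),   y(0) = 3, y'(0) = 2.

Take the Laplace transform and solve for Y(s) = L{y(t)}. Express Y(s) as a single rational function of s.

Take the Laplace transform of both sides.
With L{y''} = s^2 Y - s·y(0) - y'(0) and L{y'} = sY - y(0), with y(0) = 3, y'(0) = 2: the LHS transforms to (s^2 - 2*s + 1)Y - (3*s - 4).
The right side is L{sin(8*t)} = 8/(s^2 + 64).
So (s^2 - 2*s + 1)Y = 8/(s^2 + 64) + (3*s - 4).
Isolate Y and clear denominators.

Y(s) = (3*s^3 - 4*s^2 + 192*s - 248)/(s^4 - 2*s^3 + 65*s^2 - 128*s + 64)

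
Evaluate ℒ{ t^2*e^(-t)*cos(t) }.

L{cos(t)} = s/(s^2 + 1).
Multiplying by e^(-t) shifts s → s + 1, so L{e^(-t)*cos(t)} = (s + 1)/((s + 1)^2 + 1).
Then apply L{t^2·g(t)} = (-1)^2 d^2/ds^2[G(s)] with G(s) = (s + 1)/((s + 1)^2 + 1):
differentiating 2 times and applying the sign gives 2*(s + 1)*(s^2 + 2*s - 2)/(s^2 + 2*s + 2)^3.

2*(s + 1)*(s^2 + 2*s - 2)/(s^2 + 2*s + 2)^3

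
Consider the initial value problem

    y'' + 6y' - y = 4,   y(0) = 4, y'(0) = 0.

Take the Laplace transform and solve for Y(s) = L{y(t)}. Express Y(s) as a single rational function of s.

Laplace-transform each side.
With L{y''} = s^2 Y - s·y(0) - y'(0) and L{y'} = sY - y(0), with y(0) = 4, y'(0) = 0: the LHS transforms to (s^2 + 6*s - 1)Y - (4*s + 24).
The right side is L{4} = 4/s.
So (s^2 + 6*s - 1)Y = 4/s + (4*s + 24).
Divide through and combine into a single rational function.

Y(s) = (4*s^2 + 24*s + 4)/(s^3 + 6*s^2 - s)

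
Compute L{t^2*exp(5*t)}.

2/(s - 5)^3

L{e^(5t)} = 1/(s - 5).
Then apply L{t^2·g(t)} = (-1)^2 d^2/ds^2[G(s)] with G(s) = 1/(s - 5):
differentiating 2 times and applying the sign gives 2/(s - 5)^3.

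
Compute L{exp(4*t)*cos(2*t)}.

L{cos(2t)} = s/(s^2 + 4).
By the first shifting theorem, multiplying by e^(4t) replaces s with s - 4.

(s - 4)/((s - 4)^2 + 4)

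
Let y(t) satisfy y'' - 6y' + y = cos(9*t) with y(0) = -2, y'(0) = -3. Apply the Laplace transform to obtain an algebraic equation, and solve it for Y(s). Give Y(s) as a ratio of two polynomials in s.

Y(s) = (-2*s^3 + 9*s^2 - 161*s + 729)/(s^4 - 6*s^3 + 82*s^2 - 486*s + 81)

Apply the Laplace transform to the equation.
Using L{y''} = s^2 Y - s·y(0) - y'(0) and L{y'} = sY - y(0), with y(0) = -2, y'(0) = -3, the left side becomes (s^2 - 6*s + 1)Y - (-2*s + 9).
The right side is L{cos(9*t)} = s/(s^2 + 81).
So (s^2 - 6*s + 1)Y = s/(s^2 + 81) + (-2*s + 9).
Isolate Y and clear denominators.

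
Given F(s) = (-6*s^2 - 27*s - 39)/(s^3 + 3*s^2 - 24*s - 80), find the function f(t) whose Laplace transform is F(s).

Factor the denominator: s^3 + 3*s^2 - 24*s - 80 = (s - 5)*(s + 4)^2.
Partial fraction decomposition gives [-2/(s + 4)] + [3/(s + 4)^2] + [-4/(s - 5)].
Invert each term: -2/(s + 4) ↔ -2e^(-4t); 3/(s + 4)^2 ↔ 3t·e^(-4t); -4/(s - 5) ↔ -4e^(5t).

f(t) = 3*t*exp(-4*t) - 4*exp(5*t) - 2*exp(-4*t)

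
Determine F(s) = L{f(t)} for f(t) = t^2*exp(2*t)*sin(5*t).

F(s) = 10*(3*s^2 - 12*s - 13)/(s^2 - 4*s + 29)^3

L{sin(5t)} = 5/(s^2 + 25).
Multiplying by e^(2t) shifts s → s - 2, so L{exp(2*t)*sin(5*t)} = 5/((s - 2)^2 + 25).
Then apply L{t^2·g(t)} = (-1)^2 d^2/ds^2[G(s)] with G(s) = 5/((s - 2)^2 + 25):
differentiating 2 times and applying the sign gives 10*(3*s^2 - 12*s - 13)/(s^2 - 4*s + 29)^3.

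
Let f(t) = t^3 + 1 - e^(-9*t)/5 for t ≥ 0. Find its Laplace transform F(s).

By linearity of the Laplace transform, transform each term separately.
(-1/5)·[L{e^(-9t)} = 1/(s + 9)]; L{1} = 1/s; L{t^3} = 3!/s^4 = 6/s^4.

F(s) = -1/(5*(s + 9)) + 1/s + 6/s^4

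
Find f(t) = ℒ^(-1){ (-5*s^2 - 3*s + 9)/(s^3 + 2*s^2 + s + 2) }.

Factor the denominator: s^3 + 2*s^2 + s + 2 = (s + 2)*(s^2 + 1).
Partial fraction decomposition gives [-1/(s + 2)] + [-4*s/(s^2 + 1)] + [5/(s^2 + 1)].
Invert each term: -1/(s + 2) ↔ -e^(-2t); -4·s/(s^2 + 1) ↔ -4cos(t); 5·1/(s^2 + 1) ↔ 5sin(t).

f(t) = 5*sin(t) - 4*cos(t) - exp(-2*t)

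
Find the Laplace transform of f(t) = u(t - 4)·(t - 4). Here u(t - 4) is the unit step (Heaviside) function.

exp(-4*s)/s^2

By the second shifting theorem, L{u(t - c)·g(t - c)} = e^(-cs)·G(s) with c = 4 and G(s) = L{g(t)}.
L{t} = 1!/s^2 = 1/s^2.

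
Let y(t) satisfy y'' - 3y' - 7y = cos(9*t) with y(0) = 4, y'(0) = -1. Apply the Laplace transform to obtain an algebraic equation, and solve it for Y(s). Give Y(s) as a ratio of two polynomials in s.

Transform both sides with L{·}.
The derivative rules (L{y''} = s^2 Y - s·y(0) - y'(0) and L{y'} = sY - y(0), with y(0) = 4, y'(0) = -1) turn the left side into (s^2 - 3*s - 7)Y - (4*s - 13).
The right side is L{cos(9*t)} = s/(s^2 + 81).
So (s^2 - 3*s - 7)Y = s/(s^2 + 81) + (4*s - 13).
Solve for Y(s) and write it as one ratio of polynomials.

Y(s) = (4*s^3 - 13*s^2 + 325*s - 1053)/(s^4 - 3*s^3 + 74*s^2 - 243*s - 567)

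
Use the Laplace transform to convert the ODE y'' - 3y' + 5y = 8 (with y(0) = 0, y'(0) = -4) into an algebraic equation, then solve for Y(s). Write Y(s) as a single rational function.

Laplace-transform each side.
The derivative rules (L{y''} = s^2 Y - s·y(0) - y'(0) and L{y'} = sY - y(0), with y(0) = 0, y'(0) = -4) turn the left side into (s^2 - 3*s + 5)Y - (-4).
The right side is L{8} = 8/s.
So (s^2 - 3*s + 5)Y = 8/s + (-4).
Divide through and combine into a single rational function.

Y(s) = (-4*s + 8)/(s^3 - 3*s^2 + 5*s)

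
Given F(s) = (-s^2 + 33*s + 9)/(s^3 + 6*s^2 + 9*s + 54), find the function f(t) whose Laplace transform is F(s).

Factor the denominator: s^3 + 6*s^2 + 9*s + 54 = (s + 6)*(s^2 + 9).
Partial fraction decomposition gives [-5/(s + 6)] + [4*s/(s^2 + 9)] + [9/(s^2 + 9)].
Invert each term: -5/(s + 6) ↔ -5e^(-6t); 4·s/(s^2 + 9) ↔ 4cos(3t); 3·3/(s^2 + 9) ↔ 3sin(3t).

f(t) = 3*sin(3*t) + 4*cos(3*t) - 5*exp(-6*t)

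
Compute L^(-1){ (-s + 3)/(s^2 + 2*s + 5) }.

Complete the square in the denominator: s^2 + 2*s + 5 = (s + 1)^2 + 2^2.
Split the numerator to match: -s + 3 = -1·(s + 1) + 2·2.
Invert each term: -1·(s + 1)/((s + 1)^2 + 4) ↔ -e^(-t)cos(2t); 2·2/((s + 1)^2 + 4) ↔ 2e^(-t)sin(2t).

2*exp(-t)*sin(2*t) - exp(-t)*cos(2*t)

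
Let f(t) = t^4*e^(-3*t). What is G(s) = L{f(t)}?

L{t^4} = 4!/s^5 = 24/s^5.
By the first shifting theorem, multiplying by e^(-3t) replaces s with s + 3.

G(s) = 24/(s + 3)^5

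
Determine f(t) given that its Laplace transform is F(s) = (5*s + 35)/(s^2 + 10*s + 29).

f(t) = 5*exp(-5*t)*sin(2*t) + 5*exp(-5*t)*cos(2*t)

Complete the square in the denominator: s^2 + 10*s + 29 = (s + 5)^2 + 2^2.
Split the numerator to match: 5*s + 35 = 5·(s + 5) + 5·2.
Invert each term: 5·(s + 5)/((s + 5)^2 + 4) ↔ 5e^(-5t)cos(2t); 5·2/((s + 5)^2 + 4) ↔ 5e^(-5t)sin(2t).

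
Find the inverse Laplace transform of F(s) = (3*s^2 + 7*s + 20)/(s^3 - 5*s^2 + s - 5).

Factor the denominator: s^3 - 5*s^2 + s - 5 = (s - 5)*(s^2 + 1).
Partial fraction decomposition gives [5/(s - 5)] + [-2*s/(s^2 + 1)] + [-3/(s^2 + 1)].
Invert each term: 5/(s - 5) ↔ 5e^(5t); -2·s/(s^2 + 1) ↔ -2cos(t); -3·1/(s^2 + 1) ↔ -3sin(t).

5*exp(5*t) - 3*sin(t) - 2*cos(t)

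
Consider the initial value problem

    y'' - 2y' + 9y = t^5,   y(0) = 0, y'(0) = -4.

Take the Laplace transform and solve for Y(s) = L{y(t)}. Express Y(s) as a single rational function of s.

Apply the Laplace transform to the equation.
The derivative rules (L{y''} = s^2 Y - s·y(0) - y'(0) and L{y'} = sY - y(0), with y(0) = 0, y'(0) = -4) turn the left side into (s^2 - 2*s + 9)Y - (-4).
The right side is L{t^5} = 120/s^6.
So (s^2 - 2*s + 9)Y = 120/s^6 + (-4).
Divide through and combine into a single rational function.

Y(s) = (-4*s^6 + 120)/(s^8 - 2*s^7 + 9*s^6)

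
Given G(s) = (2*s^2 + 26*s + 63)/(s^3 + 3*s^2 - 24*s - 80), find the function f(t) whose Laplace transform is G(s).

Factor the denominator: s^3 + 3*s^2 - 24*s - 80 = (s - 5)*(s + 4)^2.
Partial fraction decomposition gives [-1/(s + 4)] + [(s + 4)^(-2)] + [3/(s - 5)].
Invert each term: -1/(s + 4) ↔ -e^(-4t); 1/(s + 4)^2 ↔ t·e^(-4t); 3/(s - 5) ↔ 3e^(5t).

f(t) = t*exp(-4*t) + 3*exp(5*t) - exp(-4*t)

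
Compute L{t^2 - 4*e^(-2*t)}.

-4/(s + 2) + 2/s^3

Apply the Laplace transform termwise.
(-4)·[L{e^(-2t)} = 1/(s + 2)]; L{t^2} = 2!/s^3 = 2/s^3.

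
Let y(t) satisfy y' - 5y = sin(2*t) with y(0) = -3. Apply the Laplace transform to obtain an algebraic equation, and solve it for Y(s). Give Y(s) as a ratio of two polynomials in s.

Laplace-transform each side.
The derivative rules (L{y'} = sY - y(0) = sY - (-3)) turn the left side into (s - 5)Y - (-3).
The right side is L{sin(2*t)} = 2/(s^2 + 4).
So (s - 5)Y = 2/(s^2 + 4) + (-3).
Isolate Y and clear denominators.

Y(s) = (-3*s^2 - 10)/(s^3 - 5*s^2 + 4*s - 20)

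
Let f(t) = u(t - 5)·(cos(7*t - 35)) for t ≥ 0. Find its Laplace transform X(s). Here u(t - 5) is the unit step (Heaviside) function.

X(s) = s*exp(-5*s)/(s^2 + 49)

By the second shifting theorem, L{u(t - c)·g(t - c)} = e^(-cs)·G(s) with c = 5 and G(s) = L{g(t)}.
L{cos(7t)} = s/(s^2 + 49).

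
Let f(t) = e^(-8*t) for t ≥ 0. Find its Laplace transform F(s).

L{e^(-8t)} = 1/(s + 8).

F(s) = 1/(s + 8)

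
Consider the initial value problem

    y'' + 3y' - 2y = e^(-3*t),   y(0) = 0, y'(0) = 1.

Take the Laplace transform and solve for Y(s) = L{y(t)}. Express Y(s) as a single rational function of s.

Laplace-transform each side.
The derivative rules (L{y''} = s^2 Y - s·y(0) - y'(0) and L{y'} = sY - y(0), with y(0) = 0, y'(0) = 1) turn the left side into (s^2 + 3*s - 2)Y - (1).
The right side is L{e^(-3*t)} = 1/(s + 3).
So (s^2 + 3*s - 2)Y = 1/(s + 3) + (1).
Divide through and combine into a single rational function.

Y(s) = (s + 4)/(s^3 + 6*s^2 + 7*s - 6)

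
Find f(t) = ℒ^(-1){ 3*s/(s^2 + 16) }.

f(t) = 3*cos(4*t)

Since L{cos(4t)} = s/(s^2 + 16), the inverse is cos(4*t), scaled by 3.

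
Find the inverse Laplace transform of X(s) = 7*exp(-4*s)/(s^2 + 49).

The factor e^(-4s) signals a time shift by c = 4 (second shifting theorem).
L{sin(7t)} = 7/(s^2 + 49), so L^-1{7/(s^2 + 49)} = sin(7*t).
Hence the inverse is u(t - 4) times that function evaluated at t - 4.

Heaviside(t - 4)*(sin(7*t - 28))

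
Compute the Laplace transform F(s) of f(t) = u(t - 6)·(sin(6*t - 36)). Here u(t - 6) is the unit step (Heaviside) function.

By the second shifting theorem, L{u(t - c)·g(t - c)} = e^(-cs)·G(s) with c = 6 and G(s) = L{g(t)}.
L{sin(6t)} = 6/(s^2 + 36).

F(s) = 6*exp(-6*s)/(s^2 + 36)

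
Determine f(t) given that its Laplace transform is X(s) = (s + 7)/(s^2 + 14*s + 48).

Rewrite the denominator: s^2 + 14*s + 48 = (s + 7)^2 - 1.
The form in (s + 7) signals a first-shifting-theorem factor e^(-7t).
Since L{cosh(t)} = s/(s^2 - 1), the inverse is e^(-7*t)*cosh(t).

f(t) = exp(-7*t)*cosh(t)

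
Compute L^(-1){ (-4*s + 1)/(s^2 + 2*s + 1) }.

5*t*exp(-t) - 4*exp(-t)

Factor the denominator: s^2 + 2*s + 1 = (s + 1)^2.
Partial fraction decomposition gives [-4/(s + 1)] + [5/(s + 1)^2].
Invert each term: -4/(s + 1) ↔ -4e^(-t); 5/(s + 1)^2 ↔ 5t·e^(-t).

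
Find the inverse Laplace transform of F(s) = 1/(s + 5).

Since L{e^(-5t)} = 1/(s + 5), the inverse is e^(-5*t).

exp(-5*t)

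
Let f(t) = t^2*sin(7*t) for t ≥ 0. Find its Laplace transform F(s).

L{sin(7t)} = 7/(s^2 + 49).
Then apply L{t^2·g(t)} = (-1)^2 d^2/ds^2[G(s)] with G(s) = 7/(s^2 + 49):
differentiating 2 times and applying the sign gives 14*(3*s^2 - 49)/(s^2 + 49)^3.

F(s) = 14*(3*s^2 - 49)/(s^2 + 49)^3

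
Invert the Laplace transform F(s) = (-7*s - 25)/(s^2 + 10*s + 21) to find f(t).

f(t) = -exp(-3*t) - 6*exp(-7*t)

Factor the denominator: s^2 + 10*s + 21 = (s + 3)*(s + 7).
Partial fraction decomposition gives [-6/(s + 7)] + [-1/(s + 3)].
Invert each term: -6/(s + 7) ↔ -6e^(-7t); -1/(s + 3) ↔ -e^(-3t).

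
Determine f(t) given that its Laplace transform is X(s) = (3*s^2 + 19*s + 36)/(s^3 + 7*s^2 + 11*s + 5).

Factor the denominator: s^3 + 7*s^2 + 11*s + 5 = (s + 1)^2*(s + 5).
Partial fraction decomposition gives [2/(s + 1)] + [5/(s + 1)^2] + [1/(s + 5)].
Invert each term: 2/(s + 1) ↔ 2e^(-t); 5/(s + 1)^2 ↔ 5t·e^(-t); 1/(s + 5) ↔ e^(-5t).

f(t) = 5*t*exp(-t) + 2*exp(-t) + exp(-5*t)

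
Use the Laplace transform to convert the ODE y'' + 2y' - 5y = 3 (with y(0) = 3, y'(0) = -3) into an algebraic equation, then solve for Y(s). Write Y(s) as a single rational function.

Take the Laplace transform of both sides.
Using L{y''} = s^2 Y - s·y(0) - y'(0) and L{y'} = sY - y(0), with y(0) = 3, y'(0) = -3, the left side becomes (s^2 + 2*s - 5)Y - (3*s + 3).
The right side is L{3} = 3/s.
So (s^2 + 2*s - 5)Y = 3/s + (3*s + 3).
Divide through and combine into a single rational function.

Y(s) = (3*s^2 + 3*s + 3)/(s^3 + 2*s^2 - 5*s)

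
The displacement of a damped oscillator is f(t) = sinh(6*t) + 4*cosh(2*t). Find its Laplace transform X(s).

X(s) = 4*s/(s^2 - 4) + 6/(s^2 - 36)

By linearity of the Laplace transform, transform each term separately.
L{sinh(6t)} = 6/(s^2 - 36); (4)·[L{cosh(2t)} = s/(s^2 - 4)].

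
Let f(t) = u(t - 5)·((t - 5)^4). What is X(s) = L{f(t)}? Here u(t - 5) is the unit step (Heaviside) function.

By the second shifting theorem, L{u(t - c)·g(t - c)} = e^(-cs)·G(s) with c = 5 and G(s) = L{g(t)}.
L{t^4} = 4!/s^5 = 24/s^5.

X(s) = 24*exp(-5*s)/s^5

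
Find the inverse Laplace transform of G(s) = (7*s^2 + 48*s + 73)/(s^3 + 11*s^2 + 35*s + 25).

Factor the denominator: s^3 + 11*s^2 + 35*s + 25 = (s + 1)*(s + 5)^2.
Partial fraction decomposition gives [5/(s + 5)] + [-2/(s + 5)^2] + [2/(s + 1)].
Invert each term: 5/(s + 5) ↔ 5e^(-5t); -2/(s + 5)^2 ↔ -2t·e^(-5t); 2/(s + 1) ↔ 2e^(-t).

-2*t*exp(-5*t) + 2*exp(-t) + 5*exp(-5*t)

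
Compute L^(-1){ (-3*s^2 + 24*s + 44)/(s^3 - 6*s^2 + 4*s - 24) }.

Factor the denominator: s^3 - 6*s^2 + 4*s - 24 = (s - 6)*(s^2 + 4).
Partial fraction decomposition gives [2/(s - 6)] + [-5*s/(s^2 + 4)] + [-6/(s^2 + 4)].
Invert each term: 2/(s - 6) ↔ 2e^(6t); -5·s/(s^2 + 4) ↔ -5cos(2t); -3·2/(s^2 + 4) ↔ -3sin(2t).

2*exp(6*t) - 3*sin(2*t) - 5*cos(2*t)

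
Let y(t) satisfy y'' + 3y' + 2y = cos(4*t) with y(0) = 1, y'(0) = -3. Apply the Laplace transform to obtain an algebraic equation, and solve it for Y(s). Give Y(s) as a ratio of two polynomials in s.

Y(s) = (s^3 + 17*s)/(s^4 + 3*s^3 + 18*s^2 + 48*s + 32)

Transform both sides with L{·}.
The derivative rules (L{y''} = s^2 Y - s·y(0) - y'(0) and L{y'} = sY - y(0), with y(0) = 1, y'(0) = -3) turn the left side into (s^2 + 3*s + 2)Y - (s).
The right side is L{cos(4*t)} = s/(s^2 + 16).
So (s^2 + 3*s + 2)Y = s/(s^2 + 16) + (s).
Isolate Y and clear denominators.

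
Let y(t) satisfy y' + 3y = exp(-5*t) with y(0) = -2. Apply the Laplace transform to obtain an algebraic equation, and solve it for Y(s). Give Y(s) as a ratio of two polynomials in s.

Transform both sides with L{·}.
The derivative rules (L{y'} = sY - y(0) = sY - (-2)) turn the left side into (s + 3)Y - (-2).
The right side is L{exp(-5*t)} = 1/(s + 5).
So (s + 3)Y = 1/(s + 5) + (-2).
Isolate Y and clear denominators.

Y(s) = (-2*s - 9)/(s^2 + 8*s + 15)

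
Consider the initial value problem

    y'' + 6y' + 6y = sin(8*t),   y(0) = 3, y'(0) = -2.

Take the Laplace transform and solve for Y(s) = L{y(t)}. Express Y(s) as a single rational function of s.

Y(s) = (3*s^3 + 16*s^2 + 192*s + 1032)/(s^4 + 6*s^3 + 70*s^2 + 384*s + 384)

Transform both sides with L{·}.
With L{y''} = s^2 Y - s·y(0) - y'(0) and L{y'} = sY - y(0), with y(0) = 3, y'(0) = -2: the LHS transforms to (s^2 + 6*s + 6)Y - (3*s + 16).
The right side is L{sin(8*t)} = 8/(s^2 + 64).
So (s^2 + 6*s + 6)Y = 8/(s^2 + 64) + (3*s + 16).
Divide through and combine into a single rational function.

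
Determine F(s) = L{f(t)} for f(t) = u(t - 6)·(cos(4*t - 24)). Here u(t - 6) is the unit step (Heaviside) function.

By the second shifting theorem, L{u(t - c)·g(t - c)} = e^(-cs)·G(s) with c = 6 and G(s) = L{g(t)}.
L{cos(4t)} = s/(s^2 + 16).

F(s) = s*exp(-6*s)/(s^2 + 16)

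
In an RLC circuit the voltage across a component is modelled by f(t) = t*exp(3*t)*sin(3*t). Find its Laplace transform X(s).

L{sin(3t)} = 3/(s^2 + 9).
Multiplying by e^(3t) shifts s → s - 3, so L{exp(3*t)*sin(3*t)} = 3/((s - 3)^2 + 9).
Then apply L{t·g(t)} = -d/ds[G(s)] with G(s) = 3/((s - 3)^2 + 9):
differentiating 1 time and applying the sign gives 6*(s - 3)/(s^2 - 6*s + 18)^2.

X(s) = 6*(s - 3)/(s^2 - 6*s + 18)^2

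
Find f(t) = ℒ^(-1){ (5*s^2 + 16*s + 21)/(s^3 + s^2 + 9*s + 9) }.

f(t) = 4*sin(3*t) + 4*cos(3*t) + exp(-t)

Factor the denominator: s^3 + s^2 + 9*s + 9 = (s + 1)*(s^2 + 9).
Partial fraction decomposition gives [1/(s + 1)] + [4*s/(s^2 + 9)] + [12/(s^2 + 9)].
Invert each term: 1/(s + 1) ↔ e^(-t); 4·s/(s^2 + 9) ↔ 4cos(3t); 4·3/(s^2 + 9) ↔ 4sin(3t).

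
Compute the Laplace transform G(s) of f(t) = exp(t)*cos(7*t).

L{cos(7t)} = s/(s^2 + 49).
By the first shifting theorem, multiplying by e^(t) replaces s with s - 1.

G(s) = (s - 1)/((s - 1)^2 + 49)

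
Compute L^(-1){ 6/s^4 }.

t^3

Since L{t^3} = 3!/s^4 = 6/s^4, the inverse is t^3.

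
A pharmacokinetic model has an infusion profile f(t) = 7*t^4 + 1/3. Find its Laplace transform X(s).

Apply the Laplace transform termwise.
L{1/3} = (1/3)/s; (7)·[L{t^4} = 4!/s^5 = 24/s^5].

X(s) = 1/(3*s) + 168/s^5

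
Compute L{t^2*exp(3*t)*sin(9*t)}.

54*(s^2 - 6*s - 18)/(s^2 - 6*s + 90)^3

L{sin(9t)} = 9/(s^2 + 81).
Multiplying by e^(3t) shifts s → s - 3, so L{exp(3*t)*sin(9*t)} = 9/((s - 3)^2 + 81).
Then apply L{t^2·g(t)} = (-1)^2 d^2/ds^2[H(s)] with H(s) = 9/((s - 3)^2 + 81):
differentiating 2 times and applying the sign gives 54*(s^2 - 6*s - 18)/(s^2 - 6*s + 90)^3.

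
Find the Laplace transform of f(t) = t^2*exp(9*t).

L{e^(9t)} = 1/(s - 9).
Then apply L{t^2·g(t)} = (-1)^2 d^2/ds^2[G(s)] with G(s) = 1/(s - 9):
differentiating 2 times and applying the sign gives 2/(s - 9)^3.

2/(s - 9)^3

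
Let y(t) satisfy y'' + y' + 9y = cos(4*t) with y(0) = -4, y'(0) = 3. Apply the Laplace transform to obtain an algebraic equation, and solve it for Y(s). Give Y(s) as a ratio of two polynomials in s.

Take the Laplace transform of both sides.
With L{y''} = s^2 Y - s·y(0) - y'(0) and L{y'} = sY - y(0), with y(0) = -4, y'(0) = 3: the LHS transforms to (s^2 + s + 9)Y - (-4*s - 1).
The right side is L{cos(4*t)} = s/(s^2 + 16).
So (s^2 + s + 9)Y = s/(s^2 + 16) + (-4*s - 1).
Solve for Y(s) and write it as one ratio of polynomials.

Y(s) = (-4*s^3 - s^2 - 63*s - 16)/(s^4 + s^3 + 25*s^2 + 16*s + 144)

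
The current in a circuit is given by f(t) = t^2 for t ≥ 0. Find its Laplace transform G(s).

L{t^2} = 2!/s^3 = 2/s^3.

G(s) = 2/s^3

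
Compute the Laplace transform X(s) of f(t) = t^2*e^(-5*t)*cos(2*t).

L{cos(2t)} = s/(s^2 + 4).
Multiplying by e^(-5t) shifts s → s + 5, so L{e^(-5*t)*cos(2*t)} = (s + 5)/((s + 5)^2 + 4).
Then apply L{t^2·g(t)} = (-1)^2 d^2/ds^2[G(s)] with G(s) = (s + 5)/((s + 5)^2 + 4):
differentiating 2 times and applying the sign gives 2*(s + 5)*(s^2 + 10*s + 13)/(s^2 + 10*s + 29)^3.

X(s) = 2*(s + 5)*(s^2 + 10*s + 13)/(s^2 + 10*s + 29)^3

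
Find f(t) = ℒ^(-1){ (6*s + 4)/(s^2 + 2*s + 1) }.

Factor the denominator: s^2 + 2*s + 1 = (s + 1)^2.
Partial fraction decomposition gives [6/(s + 1)] + [-2/(s + 1)^2].
Invert each term: 6/(s + 1) ↔ 6e^(-t); -2/(s + 1)^2 ↔ -2t·e^(-t).

f(t) = -2*t*exp(-t) + 6*exp(-t)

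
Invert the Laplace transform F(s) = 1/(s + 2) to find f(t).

Since L{e^(-2t)} = 1/(s + 2), the inverse is exp(-2*t).

f(t) = exp(-2*t)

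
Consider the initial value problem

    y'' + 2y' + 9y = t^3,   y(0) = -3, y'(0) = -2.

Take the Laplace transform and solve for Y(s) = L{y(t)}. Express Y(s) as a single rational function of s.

Y(s) = (-3*s^5 - 8*s^4 + 6)/(s^6 + 2*s^5 + 9*s^4)

Transform both sides with L{·}.
With L{y''} = s^2 Y - s·y(0) - y'(0) and L{y'} = sY - y(0), with y(0) = -3, y'(0) = -2: the LHS transforms to (s^2 + 2*s + 9)Y - (-3*s - 8).
The right side is L{t^3} = 6/s^4.
So (s^2 + 2*s + 9)Y = 6/s^4 + (-3*s - 8).
Divide through and combine into a single rational function.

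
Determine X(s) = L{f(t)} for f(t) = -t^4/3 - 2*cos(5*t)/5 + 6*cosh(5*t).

Apply the Laplace transform termwise.
(-1/3)·[L{t^4} = 4!/s^5 = 24/s^5]; (6)·[L{cosh(5t)} = s/(s^2 - 25)]; (-2/5)·[L{cos(5t)} = s/(s^2 + 25)].

X(s) = -2*s/(5*(s^2 + 25)) + 6*s/(s^2 - 25) - 8/s^5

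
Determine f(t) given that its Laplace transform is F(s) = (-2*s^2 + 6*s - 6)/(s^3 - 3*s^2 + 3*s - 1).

f(t) = -t^2*exp(t) + 2*t*exp(t) - 2*exp(t)

Factor the denominator: s^3 - 3*s^2 + 3*s - 1 = (s - 1)^3.
Partial fraction decomposition gives [-2/(s - 1)] + [2/(s - 1)^2] + [-2/(s - 1)^3].
Invert each term: -2/(s - 1) ↔ -2e^(t); 2/(s - 1)^2 ↔ 2t·e^(t); -2/(s - 1)^3 ↔ (-1)t^2·e^(t).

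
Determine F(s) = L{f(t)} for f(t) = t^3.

F(s) = 6/s^4

L{t^3} = 3!/s^4 = 6/s^4.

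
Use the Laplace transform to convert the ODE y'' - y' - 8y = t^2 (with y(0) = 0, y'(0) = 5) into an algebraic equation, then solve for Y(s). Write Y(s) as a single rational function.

Y(s) = (5*s^3 + 2)/(s^5 - s^4 - 8*s^3)

Laplace-transform each side.
With L{y''} = s^2 Y - s·y(0) - y'(0) and L{y'} = sY - y(0), with y(0) = 0, y'(0) = 5: the LHS transforms to (s^2 - s - 8)Y - (5).
The right side is L{t^2} = 2/s^3.
So (s^2 - s - 8)Y = 2/s^3 + (5).
Solve for Y(s) and write it as one ratio of polynomials.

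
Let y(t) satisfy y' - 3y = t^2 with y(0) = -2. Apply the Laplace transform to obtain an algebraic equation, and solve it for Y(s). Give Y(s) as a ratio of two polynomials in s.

Y(s) = (-2*s^3 + 2)/(s^4 - 3*s^3)

Take the Laplace transform of both sides.
With L{y'} = sY - y(0) = sY - (-2): the LHS transforms to (s - 3)Y - (-2).
The right side is L{t^2} = 2/s^3.
So (s - 3)Y = 2/s^3 + (-2).
Isolate Y and clear denominators.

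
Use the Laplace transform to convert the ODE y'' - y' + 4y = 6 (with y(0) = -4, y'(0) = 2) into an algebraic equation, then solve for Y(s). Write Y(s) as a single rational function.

Transform both sides with L{·}.
The derivative rules (L{y''} = s^2 Y - s·y(0) - y'(0) and L{y'} = sY - y(0), with y(0) = -4, y'(0) = 2) turn the left side into (s^2 - s + 4)Y - (-4*s + 6).
The right side is L{6} = 6/s.
So (s^2 - s + 4)Y = 6/s + (-4*s + 6).
Isolate Y and clear denominators.

Y(s) = (-4*s^2 + 6*s + 6)/(s^3 - s^2 + 4*s)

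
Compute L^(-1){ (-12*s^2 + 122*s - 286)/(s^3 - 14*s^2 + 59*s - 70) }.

Factor the denominator: s^3 - 14*s^2 + 59*s - 70 = (s - 7)*(s - 5)*(s - 2).
Partial fraction decomposition gives [-2/(s - 7)] + [-4/(s - 5)] + [-6/(s - 2)].
Invert each term: -2/(s - 7) ↔ -2e^(7t); -4/(s - 5) ↔ -4e^(5t); -6/(s - 2) ↔ -6e^(2t).

-2*exp(7*t) - 4*exp(5*t) - 6*exp(2*t)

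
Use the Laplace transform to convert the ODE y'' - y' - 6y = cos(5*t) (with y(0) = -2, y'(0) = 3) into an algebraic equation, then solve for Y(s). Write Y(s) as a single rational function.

Apply the Laplace transform to the equation.
With L{y''} = s^2 Y - s·y(0) - y'(0) and L{y'} = sY - y(0), with y(0) = -2, y'(0) = 3: the LHS transforms to (s^2 - s - 6)Y - (-2*s + 5).
The right side is L{cos(5*t)} = s/(s^2 + 25).
So (s^2 - s - 6)Y = s/(s^2 + 25) + (-2*s + 5).
Divide through and combine into a single rational function.

Y(s) = (-2*s^3 + 5*s^2 - 49*s + 125)/(s^4 - s^3 + 19*s^2 - 25*s - 150)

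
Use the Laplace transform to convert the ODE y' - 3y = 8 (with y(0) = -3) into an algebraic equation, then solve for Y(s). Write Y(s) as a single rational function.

Laplace-transform each side.
Using L{y'} = sY - y(0) = sY - (-3), the left side becomes (s - 3)Y - (-3).
The right side is L{8} = 8/s.
So (s - 3)Y = 8/s + (-3).
Solve for Y(s) and write it as one ratio of polynomials.

Y(s) = (-3*s + 8)/(s^2 - 3*s)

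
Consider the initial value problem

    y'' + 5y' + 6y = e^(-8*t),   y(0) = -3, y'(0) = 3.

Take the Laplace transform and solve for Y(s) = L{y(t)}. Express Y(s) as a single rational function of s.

Laplace-transform each side.
Using L{y''} = s^2 Y - s·y(0) - y'(0) and L{y'} = sY - y(0), with y(0) = -3, y'(0) = 3, the left side becomes (s^2 + 5*s + 6)Y - (-3*s - 12).
The right side is L{e^(-8*t)} = 1/(s + 8).
So (s^2 + 5*s + 6)Y = 1/(s + 8) + (-3*s - 12).
Solve for Y(s) and write it as one ratio of polynomials.

Y(s) = (-3*s^2 - 36*s - 95)/(s^3 + 13*s^2 + 46*s + 48)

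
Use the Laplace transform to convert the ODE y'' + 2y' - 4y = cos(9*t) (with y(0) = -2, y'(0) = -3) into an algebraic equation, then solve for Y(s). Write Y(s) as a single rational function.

Y(s) = (-2*s^3 - 7*s^2 - 161*s - 567)/(s^4 + 2*s^3 + 77*s^2 + 162*s - 324)

Take the Laplace transform of both sides.
The derivative rules (L{y''} = s^2 Y - s·y(0) - y'(0) and L{y'} = sY - y(0), with y(0) = -2, y'(0) = -3) turn the left side into (s^2 + 2*s - 4)Y - (-2*s - 7).
The right side is L{cos(9*t)} = s/(s^2 + 81).
So (s^2 + 2*s - 4)Y = s/(s^2 + 81) + (-2*s - 7).
Divide through and combine into a single rational function.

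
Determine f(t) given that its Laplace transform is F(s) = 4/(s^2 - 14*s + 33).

f(t) = exp(7*t)*sinh(4*t)

Rewrite the denominator: s^2 - 14*s + 33 = (s - 7)^2 - 16.
The form in (s - 7) signals a first-shifting-theorem factor e^(7t).
Since L{sinh(4t)} = 4/(s^2 - 16), the inverse is e^(7*t)*sinh(4*t).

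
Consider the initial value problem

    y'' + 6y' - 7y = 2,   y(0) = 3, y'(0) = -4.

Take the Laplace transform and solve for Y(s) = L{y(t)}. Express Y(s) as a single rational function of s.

Take the Laplace transform of both sides.
Using L{y''} = s^2 Y - s·y(0) - y'(0) and L{y'} = sY - y(0), with y(0) = 3, y'(0) = -4, the left side becomes (s^2 + 6*s - 7)Y - (3*s + 14).
The right side is L{2} = 2/s.
So (s^2 + 6*s - 7)Y = 2/s + (3*s + 14).
Isolate Y and clear denominators.

Y(s) = (3*s^2 + 14*s + 2)/(s^3 + 6*s^2 - 7*s)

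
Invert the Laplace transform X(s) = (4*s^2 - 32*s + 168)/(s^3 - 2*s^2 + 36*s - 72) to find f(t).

f(t) = 3*exp(2*t) - 5*sin(6*t) + cos(6*t)

Factor the denominator: s^3 - 2*s^2 + 36*s - 72 = (s - 2)*(s^2 + 36).
Partial fraction decomposition gives [3/(s - 2)] + [s/(s^2 + 36)] + [-30/(s^2 + 36)].
Invert each term: 3/(s - 2) ↔ 3e^(2t); 1·s/(s^2 + 36) ↔ cos(6t); -5·6/(s^2 + 36) ↔ -5sin(6t).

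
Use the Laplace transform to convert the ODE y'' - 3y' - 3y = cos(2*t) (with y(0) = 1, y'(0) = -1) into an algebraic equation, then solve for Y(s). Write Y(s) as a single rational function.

Y(s) = (s^3 - 4*s^2 + 5*s - 16)/(s^4 - 3*s^3 + s^2 - 12*s - 12)

Transform both sides with L{·}.
The derivative rules (L{y''} = s^2 Y - s·y(0) - y'(0) and L{y'} = sY - y(0), with y(0) = 1, y'(0) = -1) turn the left side into (s^2 - 3*s - 3)Y - (s - 4).
The right side is L{cos(2*t)} = s/(s^2 + 4).
So (s^2 - 3*s - 3)Y = s/(s^2 + 4) + (s - 4).
Isolate Y and clear denominators.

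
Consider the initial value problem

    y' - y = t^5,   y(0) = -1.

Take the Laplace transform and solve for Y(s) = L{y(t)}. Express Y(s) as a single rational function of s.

Y(s) = (-s^6 + 120)/(s^7 - s^6)

Apply the Laplace transform to the equation.
The derivative rules (L{y'} = sY - y(0) = sY - (-1)) turn the left side into (s - 1)Y - (-1).
The right side is L{t^5} = 120/s^6.
So (s - 1)Y = 120/s^6 + (-1).
Isolate Y and clear denominators.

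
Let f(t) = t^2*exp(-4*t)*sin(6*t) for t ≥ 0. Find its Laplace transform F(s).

L{sin(6t)} = 6/(s^2 + 36).
Multiplying by e^(-4t) shifts s → s + 4, so L{exp(-4*t)*sin(6*t)} = 6/((s + 4)^2 + 36).
Then apply L{t^2·g(t)} = (-1)^2 d^2/ds^2[G(s)] with G(s) = 6/((s + 4)^2 + 36):
differentiating 2 times and applying the sign gives 36*(s^2 + 8*s + 4)/(s^2 + 8*s + 52)^3.

F(s) = 36*(s^2 + 8*s + 4)/(s^2 + 8*s + 52)^3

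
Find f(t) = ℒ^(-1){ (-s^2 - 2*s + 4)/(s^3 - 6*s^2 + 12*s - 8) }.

Factor the denominator: s^3 - 6*s^2 + 12*s - 8 = (s - 2)^3.
Partial fraction decomposition gives [-1/(s - 2)] + [-6/(s - 2)^2] + [-4/(s - 2)^3].
Invert each term: -1/(s - 2) ↔ -e^(2t); -6/(s - 2)^2 ↔ -6t·e^(2t); -4/(s - 2)^3 ↔ (-2)t^2·e^(2t).

f(t) = -2*t^2*exp(2*t) - 6*t*exp(2*t) - exp(2*t)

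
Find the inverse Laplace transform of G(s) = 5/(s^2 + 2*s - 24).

exp(-t)*sinh(5*t)

Rewrite the denominator: s^2 + 2*s - 24 = (s + 1)^2 - 25.
The form in (s + 1) signals a first-shifting-theorem factor e^(-t).
Since L{sinh(5t)} = 5/(s^2 - 25), the inverse is e^(-t)*sinh(5*t).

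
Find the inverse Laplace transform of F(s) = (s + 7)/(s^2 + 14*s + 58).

Rewrite the denominator: s^2 + 14*s + 58 = (s + 7)^2 + 9.
The form in (s + 7) signals a first-shifting-theorem factor e^(-7t).
Since L{cos(3t)} = s/(s^2 + 9), the inverse is e^(-7*t)*cos(3*t).

exp(-7*t)*cos(3*t)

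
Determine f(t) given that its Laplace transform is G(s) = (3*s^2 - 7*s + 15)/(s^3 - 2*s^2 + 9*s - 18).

f(t) = exp(2*t) - sin(3*t) + 2*cos(3*t)

Factor the denominator: s^3 - 2*s^2 + 9*s - 18 = (s - 2)*(s^2 + 9).
Partial fraction decomposition gives [1/(s - 2)] + [2*s/(s^2 + 9)] + [-3/(s^2 + 9)].
Invert each term: 1/(s - 2) ↔ e^(2t); 2·s/(s^2 + 9) ↔ 2cos(3t); -1·3/(s^2 + 9) ↔ -sin(3t).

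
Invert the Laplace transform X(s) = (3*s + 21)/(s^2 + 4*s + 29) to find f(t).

f(t) = 3*exp(-2*t)*sin(5*t) + 3*exp(-2*t)*cos(5*t)

Complete the square in the denominator: s^2 + 4*s + 29 = (s + 2)^2 + 5^2.
Split the numerator to match: 3*s + 21 = 3·(s + 2) + 3·5.
Invert each term: 3·(s + 2)/((s + 2)^2 + 25) ↔ 3e^(-2t)cos(5t); 3·5/((s + 2)^2 + 25) ↔ 3e^(-2t)sin(5t).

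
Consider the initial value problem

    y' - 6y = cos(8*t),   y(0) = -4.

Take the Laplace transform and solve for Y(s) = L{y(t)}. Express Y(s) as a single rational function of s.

Take the Laplace transform of both sides.
Using L{y'} = sY - y(0) = sY - (-4), the left side becomes (s - 6)Y - (-4).
The right side is L{cos(8*t)} = s/(s^2 + 64).
So (s - 6)Y = s/(s^2 + 64) + (-4).
Isolate Y and clear denominators.

Y(s) = (-4*s^2 + s - 256)/(s^3 - 6*s^2 + 64*s - 384)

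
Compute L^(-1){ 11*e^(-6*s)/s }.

Heaviside(t - 6)*(11)

The factor e^(-6s) signals a time shift by c = 6 (second shifting theorem).
L{11} = 11/s, so L^-1{11/s} = 11.
Hence the inverse is u(t - 6) times that function evaluated at t - 6.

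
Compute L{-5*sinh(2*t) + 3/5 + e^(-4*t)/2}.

-10/(s^2 - 4) + 1/(2*(s + 4)) + 3/(5*s)

By linearity of the Laplace transform, transform each term separately.
L{3/5} = (3/5)/s; (1/2)·[L{e^(-4t)} = 1/(s + 4)]; (-5)·[L{sinh(2t)} = 2/(s^2 - 4)].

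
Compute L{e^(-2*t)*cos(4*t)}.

L{cos(4t)} = s/(s^2 + 16).
By the first shifting theorem, multiplying by e^(-2t) replaces s with s + 2.

(s + 2)/((s + 2)^2 + 16)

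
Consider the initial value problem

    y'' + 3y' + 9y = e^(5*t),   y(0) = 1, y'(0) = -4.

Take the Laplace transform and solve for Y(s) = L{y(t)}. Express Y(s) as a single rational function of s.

Y(s) = (s^2 - 6*s + 6)/(s^3 - 2*s^2 - 6*s - 45)

Transform both sides with L{·}.
Using L{y''} = s^2 Y - s·y(0) - y'(0) and L{y'} = sY - y(0), with y(0) = 1, y'(0) = -4, the left side becomes (s^2 + 3*s + 9)Y - (s - 1).
The right side is L{e^(5*t)} = 1/(s - 5).
So (s^2 + 3*s + 9)Y = 1/(s - 5) + (s - 1).
Solve for Y(s) and write it as one ratio of polynomials.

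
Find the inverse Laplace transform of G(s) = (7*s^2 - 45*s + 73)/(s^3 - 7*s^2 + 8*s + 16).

t*exp(4*t) + 2*exp(4*t) + 5*exp(-t)

Factor the denominator: s^3 - 7*s^2 + 8*s + 16 = (s - 4)^2*(s + 1).
Partial fraction decomposition gives [2/(s - 4)] + [(s - 4)^(-2)] + [5/(s + 1)].
Invert each term: 2/(s - 4) ↔ 2e^(4t); 1/(s - 4)^2 ↔ t·e^(4t); 5/(s + 1) ↔ 5e^(-t).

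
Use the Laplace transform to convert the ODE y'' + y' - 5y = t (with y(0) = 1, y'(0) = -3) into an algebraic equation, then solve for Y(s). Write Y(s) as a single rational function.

Y(s) = (s^3 - 2*s^2 + 1)/(s^4 + s^3 - 5*s^2)

Apply the Laplace transform to the equation.
Using L{y''} = s^2 Y - s·y(0) - y'(0) and L{y'} = sY - y(0), with y(0) = 1, y'(0) = -3, the left side becomes (s^2 + s - 5)Y - (s - 2).
The right side is L{t} = s^(-2).
So (s^2 + s - 5)Y = s^(-2) + (s - 2).
Solve for Y(s) and write it as one ratio of polynomials.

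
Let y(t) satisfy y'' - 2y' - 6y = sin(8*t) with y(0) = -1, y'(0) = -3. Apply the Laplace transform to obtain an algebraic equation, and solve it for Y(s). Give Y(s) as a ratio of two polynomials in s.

Apply the Laplace transform to the equation.
With L{y''} = s^2 Y - s·y(0) - y'(0) and L{y'} = sY - y(0), with y(0) = -1, y'(0) = -3: the LHS transforms to (s^2 - 2*s - 6)Y - (-s - 1).
The right side is L{sin(8*t)} = 8/(s^2 + 64).
So (s^2 - 2*s - 6)Y = 8/(s^2 + 64) + (-s - 1).
Divide through and combine into a single rational function.

Y(s) = (-s^3 - s^2 - 64*s - 56)/(s^4 - 2*s^3 + 58*s^2 - 128*s - 384)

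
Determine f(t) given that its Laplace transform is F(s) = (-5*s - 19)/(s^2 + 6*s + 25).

f(t) = -exp(-3*t)*sin(4*t) - 5*exp(-3*t)*cos(4*t)

Complete the square in the denominator: s^2 + 6*s + 25 = (s + 3)^2 + 4^2.
Split the numerator to match: -5*s - 19 = -5·(s + 3) - 1·4.
Invert each term: -5·(s + 3)/((s + 3)^2 + 16) ↔ -5e^(-3t)cos(4t); -1·4/((s + 3)^2 + 16) ↔ -e^(-3t)sin(4t).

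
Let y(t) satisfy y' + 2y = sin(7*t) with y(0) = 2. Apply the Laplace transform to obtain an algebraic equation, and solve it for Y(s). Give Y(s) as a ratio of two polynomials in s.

Y(s) = (2*s^2 + 105)/(s^3 + 2*s^2 + 49*s + 98)

Apply the Laplace transform to the equation.
The derivative rules (L{y'} = sY - y(0) = sY - 2) turn the left side into (s + 2)Y - (2).
The right side is L{sin(7*t)} = 7/(s^2 + 49).
So (s + 2)Y = 7/(s^2 + 49) + (2).
Isolate Y and clear denominators.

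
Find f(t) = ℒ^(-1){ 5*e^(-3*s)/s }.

f(t) = Heaviside(t - 3)*(5)

The factor e^(-3s) signals a time shift by c = 3 (second shifting theorem).
L{5} = 5/s, so L^-1{5/s} = 5.
Hence the inverse is u(t - 3) times that function evaluated at t - 3.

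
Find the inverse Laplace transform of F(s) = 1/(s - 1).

Since L{e^(t)} = 1/(s - 1), the inverse is e^(t).

exp(t)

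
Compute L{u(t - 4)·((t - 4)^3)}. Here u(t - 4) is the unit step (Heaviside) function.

6*exp(-4*s)/s^4

By the second shifting theorem, L{u(t - c)·g(t - c)} = e^(-cs)·G(s) with c = 4 and G(s) = L{g(t)}.
L{t^3} = 3!/s^4 = 6/s^4.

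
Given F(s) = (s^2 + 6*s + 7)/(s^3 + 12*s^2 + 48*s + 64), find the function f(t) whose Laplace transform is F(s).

f(t) = -t^2*exp(-4*t)/2 - 2*t*exp(-4*t) + exp(-4*t)

Factor the denominator: s^3 + 12*s^2 + 48*s + 64 = (s + 4)^3.
Partial fraction decomposition gives [1/(s + 4)] + [-2/(s + 4)^2] + [-1/(s + 4)^3].
Invert each term: 1/(s + 4) ↔ e^(-4t); -2/(s + 4)^2 ↔ -2t·e^(-4t); -1/(s + 4)^3 ↔ (-1/2)t^2·e^(-4t).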